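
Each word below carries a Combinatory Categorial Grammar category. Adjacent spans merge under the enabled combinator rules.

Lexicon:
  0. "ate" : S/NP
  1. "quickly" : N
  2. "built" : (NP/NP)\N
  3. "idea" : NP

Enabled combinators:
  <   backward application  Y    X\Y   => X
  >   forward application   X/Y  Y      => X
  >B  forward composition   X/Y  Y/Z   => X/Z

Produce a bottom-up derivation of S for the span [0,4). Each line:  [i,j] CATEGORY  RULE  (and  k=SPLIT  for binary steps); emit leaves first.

[0,4] S   >
  [0,3] S/NP   >B
    [0,1] "ate" : S/NP
    [1,3] NP/NP   <
      [1,2] "quickly" : N
      [2,3] "built" : (NP/NP)\N
  [3,4] "idea" : NP

[0,1] S/NP  lex  "ate"
[1,2] N  lex  "quickly"
[2,3] (NP/NP)\N  lex  "built"
[1,3] NP/NP  <  k=2
[0,3] S/NP  >B  k=1
[3,4] NP  lex  "idea"
[0,4] S  >  k=3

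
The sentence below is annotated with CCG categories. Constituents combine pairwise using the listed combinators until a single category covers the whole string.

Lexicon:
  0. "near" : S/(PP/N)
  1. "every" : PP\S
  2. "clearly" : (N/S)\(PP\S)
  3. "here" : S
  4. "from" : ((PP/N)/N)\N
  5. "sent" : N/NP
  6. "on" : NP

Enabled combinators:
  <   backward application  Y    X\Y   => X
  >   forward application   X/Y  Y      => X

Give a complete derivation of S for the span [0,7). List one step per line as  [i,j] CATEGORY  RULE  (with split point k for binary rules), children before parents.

[0,7] S   >
  [0,1] "near" : S/(PP/N)
  [1,7] PP/N   >
    [1,5] (PP/N)/N   <
      [1,4] N   >
        [1,3] N/S   <
          [1,2] "every" : PP\S
          [2,3] "clearly" : (N/S)\(PP\S)
        [3,4] "here" : S
      [4,5] "from" : ((PP/N)/N)\N
    [5,7] N   >
      [5,6] "sent" : N/NP
      [6,7] "on" : NP

[0,1] S/(PP/N)  lex  "near"
[1,2] PP\S  lex  "every"
[2,3] (N/S)\(PP\S)  lex  "clearly"
[1,3] N/S  <  k=2
[3,4] S  lex  "here"
[1,4] N  >  k=3
[4,5] ((PP/N)/N)\N  lex  "from"
[1,5] (PP/N)/N  <  k=4
[5,6] N/NP  lex  "sent"
[6,7] NP  lex  "on"
[5,7] N  >  k=6
[1,7] PP/N  >  k=5
[0,7] S  >  k=1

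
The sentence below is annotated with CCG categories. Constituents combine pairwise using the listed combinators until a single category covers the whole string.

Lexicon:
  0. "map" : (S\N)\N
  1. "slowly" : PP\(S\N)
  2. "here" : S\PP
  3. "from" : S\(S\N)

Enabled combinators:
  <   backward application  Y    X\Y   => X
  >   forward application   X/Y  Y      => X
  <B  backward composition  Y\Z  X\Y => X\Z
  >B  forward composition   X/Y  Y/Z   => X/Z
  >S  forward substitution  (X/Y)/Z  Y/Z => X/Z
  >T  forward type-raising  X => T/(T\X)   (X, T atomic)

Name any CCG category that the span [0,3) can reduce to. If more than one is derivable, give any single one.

S\N

[0,4] S   <
  [0,3] S\N   <B
    [0,2] PP\N   <B
      [0,1] "map" : (S\N)\N
      [1,2] "slowly" : PP\(S\N)
    [2,3] "here" : S\PP
  [3,4] "from" : S\(S\N)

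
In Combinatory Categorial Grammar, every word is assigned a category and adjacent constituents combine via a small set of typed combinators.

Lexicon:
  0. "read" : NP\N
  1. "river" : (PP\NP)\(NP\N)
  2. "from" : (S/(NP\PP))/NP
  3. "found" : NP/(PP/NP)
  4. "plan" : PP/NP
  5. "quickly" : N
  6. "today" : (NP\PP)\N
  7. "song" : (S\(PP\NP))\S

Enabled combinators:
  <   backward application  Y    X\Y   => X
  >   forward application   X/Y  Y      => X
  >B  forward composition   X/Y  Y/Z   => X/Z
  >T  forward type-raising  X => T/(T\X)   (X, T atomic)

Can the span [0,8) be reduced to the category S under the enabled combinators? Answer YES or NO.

YES

[0,8] S   <
  [0,2] PP\NP   <
    [0,1] "read" : NP\N
    [1,2] "river" : (PP\NP)\(NP\N)
  [2,8] S\(PP\NP)   <
    [2,7] S   >
      [2,5] S/(NP\PP)   >
        [2,3] "from" : (S/(NP\PP))/NP
        [3,5] NP   >
          [3,4] "found" : NP/(PP/NP)
          [4,5] "plan" : PP/NP
      [5,7] NP\PP   <
        [5,6] "quickly" : N
        [6,7] "today" : (NP\PP)\N
    [7,8] "song" : (S\(PP\NP))\S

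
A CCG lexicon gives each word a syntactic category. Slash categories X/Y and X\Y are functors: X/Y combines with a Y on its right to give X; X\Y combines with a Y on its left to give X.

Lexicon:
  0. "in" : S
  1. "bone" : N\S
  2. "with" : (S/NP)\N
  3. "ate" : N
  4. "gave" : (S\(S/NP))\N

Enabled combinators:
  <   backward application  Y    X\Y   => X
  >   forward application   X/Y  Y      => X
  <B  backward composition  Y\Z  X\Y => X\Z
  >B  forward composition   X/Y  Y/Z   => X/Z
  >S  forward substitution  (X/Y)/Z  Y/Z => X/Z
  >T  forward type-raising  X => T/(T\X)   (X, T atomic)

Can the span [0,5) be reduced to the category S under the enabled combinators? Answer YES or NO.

YES

[0,5] S   <
  [0,2] N   <
    [0,1] "in" : S
    [1,2] "bone" : N\S
  [2,5] S\N   <B
    [2,3] "with" : (S/NP)\N
    [3,5] S\(S/NP)   <
      [3,4] "ate" : N
      [4,5] "gave" : (S\(S/NP))\N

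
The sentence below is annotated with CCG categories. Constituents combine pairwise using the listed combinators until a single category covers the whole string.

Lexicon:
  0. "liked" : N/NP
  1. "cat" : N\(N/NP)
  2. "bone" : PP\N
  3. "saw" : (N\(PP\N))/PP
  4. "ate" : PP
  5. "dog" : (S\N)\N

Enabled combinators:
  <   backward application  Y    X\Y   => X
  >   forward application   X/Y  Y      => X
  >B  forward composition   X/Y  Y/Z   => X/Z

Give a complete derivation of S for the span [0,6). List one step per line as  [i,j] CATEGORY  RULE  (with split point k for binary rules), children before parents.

[0,6] S   <
  [0,2] N   <
    [0,1] "liked" : N/NP
    [1,2] "cat" : N\(N/NP)
  [2,6] S\N   <
    [2,5] N   <
      [2,3] "bone" : PP\N
      [3,5] N\(PP\N)   >
        [3,4] "saw" : (N\(PP\N))/PP
        [4,5] "ate" : PP
    [5,6] "dog" : (S\N)\N

[0,1] N/NP  lex  "liked"
[1,2] N\(N/NP)  lex  "cat"
[0,2] N  <  k=1
[2,3] PP\N  lex  "bone"
[3,4] (N\(PP\N))/PP  lex  "saw"
[4,5] PP  lex  "ate"
[3,5] N\(PP\N)  >  k=4
[2,5] N  <  k=3
[5,6] (S\N)\N  lex  "dog"
[2,6] S\N  <  k=5
[0,6] S  <  k=2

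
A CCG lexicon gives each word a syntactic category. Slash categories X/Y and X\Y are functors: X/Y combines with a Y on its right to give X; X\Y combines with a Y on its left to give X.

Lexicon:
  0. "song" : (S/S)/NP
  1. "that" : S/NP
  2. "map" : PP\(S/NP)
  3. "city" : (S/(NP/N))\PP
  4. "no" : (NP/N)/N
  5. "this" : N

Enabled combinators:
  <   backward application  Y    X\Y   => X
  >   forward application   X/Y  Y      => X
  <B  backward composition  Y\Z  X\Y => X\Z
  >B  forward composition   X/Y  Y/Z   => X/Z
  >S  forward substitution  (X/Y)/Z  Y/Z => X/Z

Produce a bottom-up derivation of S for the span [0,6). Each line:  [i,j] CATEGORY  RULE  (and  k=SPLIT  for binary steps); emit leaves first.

[0,6] S   >
  [0,4] S/(NP/N)   <
    [0,3] PP   <
      [0,2] S/NP   >S
        [0,1] "song" : (S/S)/NP
        [1,2] "that" : S/NP
      [2,3] "map" : PP\(S/NP)
    [3,4] "city" : (S/(NP/N))\PP
  [4,6] NP/N   >
    [4,5] "no" : (NP/N)/N
    [5,6] "this" : N

[0,1] (S/S)/NP  lex  "song"
[1,2] S/NP  lex  "that"
[0,2] S/NP  >S  k=1
[2,3] PP\(S/NP)  lex  "map"
[0,3] PP  <  k=2
[3,4] (S/(NP/N))\PP  lex  "city"
[0,4] S/(NP/N)  <  k=3
[4,5] (NP/N)/N  lex  "no"
[5,6] N  lex  "this"
[4,6] NP/N  >  k=5
[0,6] S  >  k=4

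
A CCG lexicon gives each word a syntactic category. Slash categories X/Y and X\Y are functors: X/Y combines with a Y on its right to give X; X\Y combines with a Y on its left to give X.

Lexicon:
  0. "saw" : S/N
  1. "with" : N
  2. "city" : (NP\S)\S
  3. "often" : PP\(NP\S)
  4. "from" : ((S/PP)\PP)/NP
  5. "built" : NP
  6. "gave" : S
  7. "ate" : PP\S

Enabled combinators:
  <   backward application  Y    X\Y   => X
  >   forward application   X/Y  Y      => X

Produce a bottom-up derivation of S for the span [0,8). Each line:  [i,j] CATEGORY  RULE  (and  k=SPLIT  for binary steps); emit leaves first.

[0,1] S/N  lex  "saw"
[1,2] N  lex  "with"
[0,2] S  >  k=1
[2,3] (NP\S)\S  lex  "city"
[0,3] NP\S  <  k=2
[3,4] PP\(NP\S)  lex  "often"
[0,4] PP  <  k=3
[4,5] ((S/PP)\PP)/NP  lex  "from"
[5,6] NP  lex  "built"
[4,6] (S/PP)\PP  >  k=5
[0,6] S/PP  <  k=4
[6,7] S  lex  "gave"
[7,8] PP\S  lex  "ate"
[6,8] PP  <  k=7
[0,8] S  >  k=6

[0,8] S   >
  [0,6] S/PP   <
    [0,4] PP   <
      [0,3] NP\S   <
        [0,2] S   >
          [0,1] "saw" : S/N
          [1,2] "with" : N
        [2,3] "city" : (NP\S)\S
      [3,4] "often" : PP\(NP\S)
    [4,6] (S/PP)\PP   >
      [4,5] "from" : ((S/PP)\PP)/NP
      [5,6] "built" : NP
  [6,8] PP   <
    [6,7] "gave" : S
    [7,8] "ate" : PP\S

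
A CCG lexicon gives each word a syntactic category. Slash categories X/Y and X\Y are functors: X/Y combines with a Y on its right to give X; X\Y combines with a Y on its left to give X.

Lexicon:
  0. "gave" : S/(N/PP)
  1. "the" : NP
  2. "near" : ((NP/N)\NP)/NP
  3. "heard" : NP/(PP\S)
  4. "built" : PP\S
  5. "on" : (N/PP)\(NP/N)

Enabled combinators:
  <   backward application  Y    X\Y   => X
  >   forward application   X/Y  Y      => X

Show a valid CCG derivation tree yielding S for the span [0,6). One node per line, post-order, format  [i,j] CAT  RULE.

[0,6] S   >
  [0,1] "gave" : S/(N/PP)
  [1,6] N/PP   <
    [1,5] NP/N   <
      [1,2] "the" : NP
      [2,5] (NP/N)\NP   >
        [2,3] "near" : ((NP/N)\NP)/NP
        [3,5] NP   >
          [3,4] "heard" : NP/(PP\S)
          [4,5] "built" : PP\S
    [5,6] "on" : (N/PP)\(NP/N)

[0,1] S/(N/PP)  lex  "gave"
[1,2] NP  lex  "the"
[2,3] ((NP/N)\NP)/NP  lex  "near"
[3,4] NP/(PP\S)  lex  "heard"
[4,5] PP\S  lex  "built"
[3,5] NP  >  k=4
[2,5] (NP/N)\NP  >  k=3
[1,5] NP/N  <  k=2
[5,6] (N/PP)\(NP/N)  lex  "on"
[1,6] N/PP  <  k=5
[0,6] S  >  k=1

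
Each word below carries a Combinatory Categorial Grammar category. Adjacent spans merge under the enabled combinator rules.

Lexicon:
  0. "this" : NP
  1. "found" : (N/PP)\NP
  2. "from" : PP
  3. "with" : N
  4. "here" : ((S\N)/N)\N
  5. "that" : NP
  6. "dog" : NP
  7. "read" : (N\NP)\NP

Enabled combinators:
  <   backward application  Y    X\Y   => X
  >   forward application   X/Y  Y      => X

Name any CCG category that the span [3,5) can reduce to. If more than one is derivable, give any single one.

(S\N)/N

[0,8] S   <
  [0,3] N   >
    [0,2] N/PP   <
      [0,1] "this" : NP
      [1,2] "found" : (N/PP)\NP
    [2,3] "from" : PP
  [3,8] S\N   >
    [3,5] (S\N)/N   <
      [3,4] "with" : N
      [4,5] "here" : ((S\N)/N)\N
    [5,8] N   <
      [5,6] "that" : NP
      [6,8] N\NP   <
        [6,7] "dog" : NP
        [7,8] "read" : (N\NP)\NP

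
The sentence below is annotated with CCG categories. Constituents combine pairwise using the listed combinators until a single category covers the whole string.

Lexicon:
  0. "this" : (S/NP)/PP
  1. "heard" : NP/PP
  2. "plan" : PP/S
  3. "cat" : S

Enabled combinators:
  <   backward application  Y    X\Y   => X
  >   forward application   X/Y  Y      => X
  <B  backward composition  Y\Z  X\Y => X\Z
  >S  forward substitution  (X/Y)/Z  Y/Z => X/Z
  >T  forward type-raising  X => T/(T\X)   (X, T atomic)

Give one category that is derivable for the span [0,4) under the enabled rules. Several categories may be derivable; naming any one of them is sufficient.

[0,4] S   >
  [0,2] S/PP   >S
    [0,1] "this" : (S/NP)/PP
    [1,2] "heard" : NP/PP
  [2,4] PP   >
    [2,3] "plan" : PP/S
    [3,4] "cat" : S

S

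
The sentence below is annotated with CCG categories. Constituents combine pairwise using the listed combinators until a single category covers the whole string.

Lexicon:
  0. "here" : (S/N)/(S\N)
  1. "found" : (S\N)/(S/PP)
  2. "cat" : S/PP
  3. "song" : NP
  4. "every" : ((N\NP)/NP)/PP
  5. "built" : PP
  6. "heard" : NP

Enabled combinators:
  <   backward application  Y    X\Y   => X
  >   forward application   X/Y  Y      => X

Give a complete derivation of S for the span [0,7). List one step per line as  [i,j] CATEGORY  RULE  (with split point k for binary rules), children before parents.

[0,1] (S/N)/(S\N)  lex  "here"
[1,2] (S\N)/(S/PP)  lex  "found"
[2,3] S/PP  lex  "cat"
[1,3] S\N  >  k=2
[0,3] S/N  >  k=1
[3,4] NP  lex  "song"
[4,5] ((N\NP)/NP)/PP  lex  "every"
[5,6] PP  lex  "built"
[4,6] (N\NP)/NP  >  k=5
[6,7] NP  lex  "heard"
[4,7] N\NP  >  k=6
[3,7] N  <  k=4
[0,7] S  >  k=3

[0,7] S   >
  [0,3] S/N   >
    [0,1] "here" : (S/N)/(S\N)
    [1,3] S\N   >
      [1,2] "found" : (S\N)/(S/PP)
      [2,3] "cat" : S/PP
  [3,7] N   <
    [3,4] "song" : NP
    [4,7] N\NP   >
      [4,6] (N\NP)/NP   >
        [4,5] "every" : ((N\NP)/NP)/PP
        [5,6] "built" : PP
      [6,7] "heard" : NP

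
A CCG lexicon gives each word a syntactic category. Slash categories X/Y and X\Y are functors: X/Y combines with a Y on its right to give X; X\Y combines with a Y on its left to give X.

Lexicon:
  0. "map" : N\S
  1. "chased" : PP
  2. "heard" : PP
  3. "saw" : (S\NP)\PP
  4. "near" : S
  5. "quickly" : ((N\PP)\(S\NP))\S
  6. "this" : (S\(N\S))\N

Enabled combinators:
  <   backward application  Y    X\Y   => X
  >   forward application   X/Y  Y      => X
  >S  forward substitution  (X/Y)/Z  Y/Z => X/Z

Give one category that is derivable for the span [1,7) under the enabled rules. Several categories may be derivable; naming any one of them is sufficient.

[0,7] S   <
  [0,1] "map" : N\S
  [1,7] S\(N\S)   <
    [1,6] N   <
      [1,2] "chased" : PP
      [2,6] N\PP   <
        [2,4] S\NP   <
          [2,3] "heard" : PP
          [3,4] "saw" : (S\NP)\PP
        [4,6] (N\PP)\(S\NP)   <
          [4,5] "near" : S
          [5,6] "quickly" : ((N\PP)\(S\NP))\S
    [6,7] "this" : (S\(N\S))\N

S\(N\S)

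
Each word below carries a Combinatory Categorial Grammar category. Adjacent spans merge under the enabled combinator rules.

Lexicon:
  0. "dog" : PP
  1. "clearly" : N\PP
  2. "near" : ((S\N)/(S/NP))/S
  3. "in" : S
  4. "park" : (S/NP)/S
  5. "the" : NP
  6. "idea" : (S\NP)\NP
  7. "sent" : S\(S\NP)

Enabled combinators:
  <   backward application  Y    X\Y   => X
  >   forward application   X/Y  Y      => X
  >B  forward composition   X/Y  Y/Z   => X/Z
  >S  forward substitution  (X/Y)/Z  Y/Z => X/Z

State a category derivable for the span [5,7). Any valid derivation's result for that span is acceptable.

S\NP

[0,8] S   <
  [0,2] N   <
    [0,1] "dog" : PP
    [1,2] "clearly" : N\PP
  [2,8] S\N   >
    [2,4] (S\N)/(S/NP)   >
      [2,3] "near" : ((S\N)/(S/NP))/S
      [3,4] "in" : S
    [4,8] S/NP   >
      [4,5] "park" : (S/NP)/S
      [5,8] S   <
        [5,7] S\NP   <
          [5,6] "the" : NP
          [6,7] "idea" : (S\NP)\NP
        [7,8] "sent" : S\(S\NP)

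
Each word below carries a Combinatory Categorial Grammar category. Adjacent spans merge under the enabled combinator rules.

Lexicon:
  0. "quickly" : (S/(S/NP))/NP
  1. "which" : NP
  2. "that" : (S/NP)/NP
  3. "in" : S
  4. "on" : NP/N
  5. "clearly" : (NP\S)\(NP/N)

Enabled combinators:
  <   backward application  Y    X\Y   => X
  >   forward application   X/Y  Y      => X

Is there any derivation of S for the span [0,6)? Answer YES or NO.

[0,6] S   >
  [0,2] S/(S/NP)   >
    [0,1] "quickly" : (S/(S/NP))/NP
    [1,2] "which" : NP
  [2,6] S/NP   >
    [2,3] "that" : (S/NP)/NP
    [3,6] NP   <
      [3,4] "in" : S
      [4,6] NP\S   <
        [4,5] "on" : NP/N
        [5,6] "clearly" : (NP\S)\(NP/N)

YES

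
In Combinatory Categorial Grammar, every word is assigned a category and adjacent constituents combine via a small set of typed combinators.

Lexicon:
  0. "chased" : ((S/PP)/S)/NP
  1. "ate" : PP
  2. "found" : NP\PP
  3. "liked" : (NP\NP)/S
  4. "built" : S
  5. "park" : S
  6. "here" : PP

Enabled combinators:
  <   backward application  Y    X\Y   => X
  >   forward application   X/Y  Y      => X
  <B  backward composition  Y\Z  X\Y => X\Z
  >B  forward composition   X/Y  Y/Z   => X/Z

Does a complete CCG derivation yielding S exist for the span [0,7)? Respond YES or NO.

YES

[0,7] S   >
  [0,6] S/PP   >
    [0,5] (S/PP)/S   >
      [0,1] "chased" : ((S/PP)/S)/NP
      [1,5] NP   <
        [1,2] "ate" : PP
        [2,5] NP\PP   <B
          [2,3] "found" : NP\PP
          [3,5] NP\NP   >
            [3,4] "liked" : (NP\NP)/S
            [4,5] "built" : S
    [5,6] "park" : S
  [6,7] "here" : PP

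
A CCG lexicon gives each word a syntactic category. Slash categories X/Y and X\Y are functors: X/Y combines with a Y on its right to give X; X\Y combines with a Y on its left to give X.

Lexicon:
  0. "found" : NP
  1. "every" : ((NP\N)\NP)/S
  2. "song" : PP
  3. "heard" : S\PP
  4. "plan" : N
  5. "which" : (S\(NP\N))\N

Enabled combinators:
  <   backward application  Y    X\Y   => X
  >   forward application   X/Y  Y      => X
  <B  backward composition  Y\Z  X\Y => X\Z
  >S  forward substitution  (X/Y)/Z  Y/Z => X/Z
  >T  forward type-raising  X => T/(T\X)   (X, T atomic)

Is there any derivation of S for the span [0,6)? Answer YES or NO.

YES

[0,6] S   <
  [0,1] "found" : NP
  [1,6] S\NP   <B
    [1,4] (NP\N)\NP   >
      [1,2] "every" : ((NP\N)\NP)/S
      [2,4] S   >
        [2,3] S/(S\PP)   >T
          [2,3] "song" : PP
        [3,4] "heard" : S\PP
    [4,6] S\(NP\N)   <
      [4,5] "plan" : N
      [5,6] "which" : (S\(NP\N))\N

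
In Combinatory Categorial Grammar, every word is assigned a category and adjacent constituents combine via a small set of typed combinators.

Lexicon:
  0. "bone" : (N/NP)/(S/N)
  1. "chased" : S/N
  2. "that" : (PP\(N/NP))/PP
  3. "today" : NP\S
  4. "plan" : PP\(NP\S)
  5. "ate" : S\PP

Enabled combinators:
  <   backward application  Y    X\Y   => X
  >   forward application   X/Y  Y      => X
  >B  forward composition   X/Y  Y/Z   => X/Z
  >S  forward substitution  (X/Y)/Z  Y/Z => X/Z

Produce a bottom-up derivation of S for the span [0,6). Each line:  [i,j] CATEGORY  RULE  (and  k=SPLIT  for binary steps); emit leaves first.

[0,6] S   <
  [0,5] PP   <
    [0,2] N/NP   >
      [0,1] "bone" : (N/NP)/(S/N)
      [1,2] "chased" : S/N
    [2,5] PP\(N/NP)   >
      [2,3] "that" : (PP\(N/NP))/PP
      [3,5] PP   <
        [3,4] "today" : NP\S
        [4,5] "plan" : PP\(NP\S)
  [5,6] "ate" : S\PP

[0,1] (N/NP)/(S/N)  lex  "bone"
[1,2] S/N  lex  "chased"
[0,2] N/NP  >  k=1
[2,3] (PP\(N/NP))/PP  lex  "that"
[3,4] NP\S  lex  "today"
[4,5] PP\(NP\S)  lex  "plan"
[3,5] PP  <  k=4
[2,5] PP\(N/NP)  >  k=3
[0,5] PP  <  k=2
[5,6] S\PP  lex  "ate"
[0,6] S  <  k=5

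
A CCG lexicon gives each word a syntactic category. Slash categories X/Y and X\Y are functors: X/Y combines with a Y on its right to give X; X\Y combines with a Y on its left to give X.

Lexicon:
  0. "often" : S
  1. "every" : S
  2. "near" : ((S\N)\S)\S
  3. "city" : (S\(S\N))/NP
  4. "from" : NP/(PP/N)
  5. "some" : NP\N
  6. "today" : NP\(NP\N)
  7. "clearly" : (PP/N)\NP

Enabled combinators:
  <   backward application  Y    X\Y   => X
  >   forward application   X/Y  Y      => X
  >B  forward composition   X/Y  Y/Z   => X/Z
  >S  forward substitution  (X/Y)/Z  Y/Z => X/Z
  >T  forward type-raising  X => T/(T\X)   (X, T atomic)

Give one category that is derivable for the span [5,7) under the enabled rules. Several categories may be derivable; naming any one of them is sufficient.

[0,8] S   <
  [0,3] S\N   <
    [0,1] "often" : S
    [1,3] (S\N)\S   <
      [1,2] "every" : S
      [2,3] "near" : ((S\N)\S)\S
  [3,8] S\(S\N)   >
    [3,4] "city" : (S\(S\N))/NP
    [4,8] NP   >
      [4,5] "from" : NP/(PP/N)
      [5,8] PP/N   <
        [5,7] NP   <
          [5,6] "some" : NP\N
          [6,7] "today" : NP\(NP\N)
        [7,8] "clearly" : (PP/N)\NP

NP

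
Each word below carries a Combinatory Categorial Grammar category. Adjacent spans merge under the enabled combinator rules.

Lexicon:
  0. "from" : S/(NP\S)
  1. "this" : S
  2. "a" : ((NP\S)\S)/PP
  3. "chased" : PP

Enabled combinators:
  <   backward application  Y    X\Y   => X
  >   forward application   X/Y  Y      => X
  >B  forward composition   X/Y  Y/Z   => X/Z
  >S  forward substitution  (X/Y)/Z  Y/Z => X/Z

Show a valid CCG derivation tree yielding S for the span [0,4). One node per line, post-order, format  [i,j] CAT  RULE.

[0,1] S/(NP\S)  lex  "from"
[1,2] S  lex  "this"
[2,3] ((NP\S)\S)/PP  lex  "a"
[3,4] PP  lex  "chased"
[2,4] (NP\S)\S  >  k=3
[1,4] NP\S  <  k=2
[0,4] S  >  k=1

[0,4] S   >
  [0,1] "from" : S/(NP\S)
  [1,4] NP\S   <
    [1,2] "this" : S
    [2,4] (NP\S)\S   >
      [2,3] "a" : ((NP\S)\S)/PP
      [3,4] "chased" : PP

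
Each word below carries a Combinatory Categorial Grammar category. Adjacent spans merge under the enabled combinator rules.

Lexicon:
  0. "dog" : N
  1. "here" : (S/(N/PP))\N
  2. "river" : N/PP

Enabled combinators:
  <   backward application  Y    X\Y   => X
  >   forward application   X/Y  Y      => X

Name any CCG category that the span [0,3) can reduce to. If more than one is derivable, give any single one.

S

[0,3] S   >
  [0,2] S/(N/PP)   <
    [0,1] "dog" : N
    [1,2] "here" : (S/(N/PP))\N
  [2,3] "river" : N/PP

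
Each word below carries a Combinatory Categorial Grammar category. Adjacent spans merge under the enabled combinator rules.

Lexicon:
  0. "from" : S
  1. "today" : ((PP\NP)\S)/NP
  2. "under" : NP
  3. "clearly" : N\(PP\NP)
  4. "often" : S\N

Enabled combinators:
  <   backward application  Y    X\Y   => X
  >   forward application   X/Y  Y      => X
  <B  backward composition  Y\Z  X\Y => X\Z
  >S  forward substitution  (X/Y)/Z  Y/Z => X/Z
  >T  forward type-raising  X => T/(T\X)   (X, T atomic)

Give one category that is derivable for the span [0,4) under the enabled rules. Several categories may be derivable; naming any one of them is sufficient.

[0,5] S   <
  [0,4] N   <
    [0,1] "from" : S
    [1,4] N\S   <B
      [1,3] (PP\NP)\S   >
        [1,2] "today" : ((PP\NP)\S)/NP
        [2,3] "under" : NP
      [3,4] "clearly" : N\(PP\NP)
  [4,5] "often" : S\N

N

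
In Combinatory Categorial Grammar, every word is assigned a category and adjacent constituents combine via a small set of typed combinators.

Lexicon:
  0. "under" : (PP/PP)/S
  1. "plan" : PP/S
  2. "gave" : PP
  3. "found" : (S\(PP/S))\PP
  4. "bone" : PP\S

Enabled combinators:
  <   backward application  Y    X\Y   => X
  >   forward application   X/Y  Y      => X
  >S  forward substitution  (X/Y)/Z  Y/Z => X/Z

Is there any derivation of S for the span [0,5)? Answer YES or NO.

(PP/PP)/S PP/S PP (S\(PP/S))\PP PP\S
CKY chart[0,5] = {PP}; S ∉ chart

NO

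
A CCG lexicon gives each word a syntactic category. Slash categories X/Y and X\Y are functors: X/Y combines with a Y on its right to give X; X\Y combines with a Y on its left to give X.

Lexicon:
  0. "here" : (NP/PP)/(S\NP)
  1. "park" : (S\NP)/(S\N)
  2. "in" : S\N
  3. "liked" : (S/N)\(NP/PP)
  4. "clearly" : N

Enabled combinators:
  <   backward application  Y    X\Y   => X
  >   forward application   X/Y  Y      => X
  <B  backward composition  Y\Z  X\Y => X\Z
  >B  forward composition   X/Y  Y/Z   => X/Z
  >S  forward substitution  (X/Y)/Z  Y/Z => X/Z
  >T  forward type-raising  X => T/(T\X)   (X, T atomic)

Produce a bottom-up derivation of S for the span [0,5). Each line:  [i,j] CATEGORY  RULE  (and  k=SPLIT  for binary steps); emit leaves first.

[0,1] (NP/PP)/(S\NP)  lex  "here"
[1,2] (S\NP)/(S\N)  lex  "park"
[2,3] S\N  lex  "in"
[1,3] S\NP  >  k=2
[0,3] NP/PP  >  k=1
[3,4] (S/N)\(NP/PP)  lex  "liked"
[0,4] S/N  <  k=3
[4,5] N  lex  "clearly"
[0,5] S  >  k=4

[0,5] S   >
  [0,4] S/N   <
    [0,3] NP/PP   >
      [0,1] "here" : (NP/PP)/(S\NP)
      [1,3] S\NP   >
        [1,2] "park" : (S\NP)/(S\N)
        [2,3] "in" : S\N
    [3,4] "liked" : (S/N)\(NP/PP)
  [4,5] "clearly" : N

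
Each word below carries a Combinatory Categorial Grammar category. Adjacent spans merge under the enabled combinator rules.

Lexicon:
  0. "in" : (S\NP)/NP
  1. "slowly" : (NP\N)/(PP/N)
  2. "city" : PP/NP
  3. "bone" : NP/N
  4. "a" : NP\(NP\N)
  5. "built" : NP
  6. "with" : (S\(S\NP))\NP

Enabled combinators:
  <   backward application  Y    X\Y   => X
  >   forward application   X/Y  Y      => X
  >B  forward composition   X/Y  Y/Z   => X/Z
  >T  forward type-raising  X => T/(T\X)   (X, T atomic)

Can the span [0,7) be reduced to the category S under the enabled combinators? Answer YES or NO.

YES

[0,7] S   <
  [0,5] S\NP   >
    [0,1] "in" : (S\NP)/NP
    [1,5] NP   <
      [1,4] NP\N   >
        [1,2] "slowly" : (NP\N)/(PP/N)
        [2,4] PP/N   >B
          [2,3] "city" : PP/NP
          [3,4] "bone" : NP/N
      [4,5] "a" : NP\(NP\N)
  [5,7] S\(S\NP)   <
    [5,6] "built" : NP
    [6,7] "with" : (S\(S\NP))\NP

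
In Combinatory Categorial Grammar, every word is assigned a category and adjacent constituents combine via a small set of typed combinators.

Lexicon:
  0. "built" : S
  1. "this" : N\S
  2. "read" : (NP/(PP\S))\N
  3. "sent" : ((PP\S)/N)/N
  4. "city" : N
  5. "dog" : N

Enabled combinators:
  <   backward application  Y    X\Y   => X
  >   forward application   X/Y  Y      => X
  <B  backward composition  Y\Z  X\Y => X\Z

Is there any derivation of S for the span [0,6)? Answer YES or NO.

S N\S (NP/(PP\S))\N ((PP\S)/N)/N N N
CKY chart[0,6] = {NP}; S ∉ chart

NO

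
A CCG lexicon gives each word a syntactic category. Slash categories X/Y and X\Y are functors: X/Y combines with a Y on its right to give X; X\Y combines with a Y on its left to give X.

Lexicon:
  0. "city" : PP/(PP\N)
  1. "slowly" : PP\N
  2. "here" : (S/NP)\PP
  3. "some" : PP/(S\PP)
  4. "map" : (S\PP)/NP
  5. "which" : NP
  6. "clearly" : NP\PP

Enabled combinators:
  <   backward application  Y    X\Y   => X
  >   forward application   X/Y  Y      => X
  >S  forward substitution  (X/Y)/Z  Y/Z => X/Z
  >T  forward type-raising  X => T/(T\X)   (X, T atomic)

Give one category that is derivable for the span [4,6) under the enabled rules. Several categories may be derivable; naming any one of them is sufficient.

[0,7] S   >
  [0,3] S/NP   <
    [0,2] PP   >
      [0,1] "city" : PP/(PP\N)
      [1,2] "slowly" : PP\N
    [2,3] "here" : (S/NP)\PP
  [3,7] NP   <
    [3,6] PP   >
      [3,4] "some" : PP/(S\PP)
      [4,6] S\PP   >
        [4,5] "map" : (S\PP)/NP
        [5,6] "which" : NP
    [6,7] "clearly" : NP\PP

S\PP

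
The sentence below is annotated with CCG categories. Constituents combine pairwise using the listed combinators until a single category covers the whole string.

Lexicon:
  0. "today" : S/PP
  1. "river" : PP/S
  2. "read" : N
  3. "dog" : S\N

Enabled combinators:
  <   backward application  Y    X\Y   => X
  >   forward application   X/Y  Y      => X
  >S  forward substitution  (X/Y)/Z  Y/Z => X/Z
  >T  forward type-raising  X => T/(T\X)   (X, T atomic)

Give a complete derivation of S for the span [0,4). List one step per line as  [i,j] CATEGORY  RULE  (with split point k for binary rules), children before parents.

[0,1] S/PP  lex  "today"
[1,2] PP/S  lex  "river"
[2,3] N  lex  "read"
[2,3] S/(S\N)  >T
[3,4] S\N  lex  "dog"
[2,4] S  >  k=3
[1,4] PP  >  k=2
[0,4] S  >  k=1

[0,4] S   >
  [0,1] "today" : S/PP
  [1,4] PP   >
    [1,2] "river" : PP/S
    [2,4] S   >
      [2,3] S/(S\N)   >T
        [2,3] "read" : N
      [3,4] "dog" : S\N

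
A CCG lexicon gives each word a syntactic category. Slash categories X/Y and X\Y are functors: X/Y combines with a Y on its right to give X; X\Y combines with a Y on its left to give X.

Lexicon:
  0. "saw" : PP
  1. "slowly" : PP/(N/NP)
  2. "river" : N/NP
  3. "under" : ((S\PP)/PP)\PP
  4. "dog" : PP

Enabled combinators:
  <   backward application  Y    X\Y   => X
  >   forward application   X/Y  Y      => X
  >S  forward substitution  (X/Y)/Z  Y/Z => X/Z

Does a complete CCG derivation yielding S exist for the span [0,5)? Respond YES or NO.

[0,5] S   <
  [0,1] "saw" : PP
  [1,5] S\PP   >
    [1,4] (S\PP)/PP   <
      [1,3] PP   >
        [1,2] "slowly" : PP/(N/NP)
        [2,3] "river" : N/NP
      [3,4] "under" : ((S\PP)/PP)\PP
    [4,5] "dog" : PP

YES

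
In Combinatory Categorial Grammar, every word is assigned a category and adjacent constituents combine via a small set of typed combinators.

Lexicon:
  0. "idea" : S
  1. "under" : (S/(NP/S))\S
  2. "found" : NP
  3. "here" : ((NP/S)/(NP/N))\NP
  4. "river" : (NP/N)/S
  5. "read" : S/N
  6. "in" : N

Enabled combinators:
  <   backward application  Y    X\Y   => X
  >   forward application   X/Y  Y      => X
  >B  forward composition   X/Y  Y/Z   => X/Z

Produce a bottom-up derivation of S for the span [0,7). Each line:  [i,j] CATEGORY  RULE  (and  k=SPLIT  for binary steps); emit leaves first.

[0,7] S   >
  [0,2] S/(NP/S)   <
    [0,1] "idea" : S
    [1,2] "under" : (S/(NP/S))\S
  [2,7] NP/S   >
    [2,4] (NP/S)/(NP/N)   <
      [2,3] "found" : NP
      [3,4] "here" : ((NP/S)/(NP/N))\NP
    [4,7] NP/N   >
      [4,5] "river" : (NP/N)/S
      [5,7] S   >
        [5,6] "read" : S/N
        [6,7] "in" : N

[0,1] S  lex  "idea"
[1,2] (S/(NP/S))\S  lex  "under"
[0,2] S/(NP/S)  <  k=1
[2,3] NP  lex  "found"
[3,4] ((NP/S)/(NP/N))\NP  lex  "here"
[2,4] (NP/S)/(NP/N)  <  k=3
[4,5] (NP/N)/S  lex  "river"
[5,6] S/N  lex  "read"
[6,7] N  lex  "in"
[5,7] S  >  k=6
[4,7] NP/N  >  k=5
[2,7] NP/S  >  k=4
[0,7] S  >  k=2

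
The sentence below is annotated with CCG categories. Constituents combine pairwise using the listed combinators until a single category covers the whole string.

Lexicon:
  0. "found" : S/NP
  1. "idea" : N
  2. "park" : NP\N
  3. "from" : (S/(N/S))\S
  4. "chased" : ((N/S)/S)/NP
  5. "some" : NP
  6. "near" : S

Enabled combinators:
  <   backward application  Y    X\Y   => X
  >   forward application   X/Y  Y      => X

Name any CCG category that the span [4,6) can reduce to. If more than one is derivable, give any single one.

(N/S)/S

[0,7] S   >
  [0,4] S/(N/S)   <
    [0,3] S   >
      [0,1] "found" : S/NP
      [1,3] NP   <
        [1,2] "idea" : N
        [2,3] "park" : NP\N
    [3,4] "from" : (S/(N/S))\S
  [4,7] N/S   >
    [4,6] (N/S)/S   >
      [4,5] "chased" : ((N/S)/S)/NP
      [5,6] "some" : NP
    [6,7] "near" : S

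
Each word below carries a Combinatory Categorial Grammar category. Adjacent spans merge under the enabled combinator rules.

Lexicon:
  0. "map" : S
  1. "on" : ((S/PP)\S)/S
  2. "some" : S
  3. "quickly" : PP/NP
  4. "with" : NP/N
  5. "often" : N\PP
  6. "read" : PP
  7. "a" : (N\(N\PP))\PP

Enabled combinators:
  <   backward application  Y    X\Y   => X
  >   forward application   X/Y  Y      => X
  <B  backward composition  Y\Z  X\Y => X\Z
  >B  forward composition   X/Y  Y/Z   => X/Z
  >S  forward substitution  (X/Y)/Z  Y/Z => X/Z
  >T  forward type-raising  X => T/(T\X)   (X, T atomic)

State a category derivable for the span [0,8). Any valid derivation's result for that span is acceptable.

S

[0,8] S   >
  [0,3] S/PP   <
    [0,1] "map" : S
    [1,3] (S/PP)\S   >
      [1,2] "on" : ((S/PP)\S)/S
      [2,3] "some" : S
  [3,8] PP   >
    [3,5] PP/N   >B
      [3,4] "quickly" : PP/NP
      [4,5] "with" : NP/N
    [5,8] N   <
      [5,6] "often" : N\PP
      [6,8] N\(N\PP)   <
        [6,7] "read" : PP
        [7,8] "a" : (N\(N\PP))\PP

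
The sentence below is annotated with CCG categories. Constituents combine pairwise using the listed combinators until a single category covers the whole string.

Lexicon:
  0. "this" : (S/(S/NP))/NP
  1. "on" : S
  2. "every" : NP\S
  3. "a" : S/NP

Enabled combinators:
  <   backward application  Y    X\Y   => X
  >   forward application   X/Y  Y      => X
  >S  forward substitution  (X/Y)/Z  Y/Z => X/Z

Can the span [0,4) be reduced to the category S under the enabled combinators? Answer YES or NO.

[0,4] S   >
  [0,3] S/(S/NP)   >
    [0,1] "this" : (S/(S/NP))/NP
    [1,3] NP   <
      [1,2] "on" : S
      [2,3] "every" : NP\S
  [3,4] "a" : S/NP

YES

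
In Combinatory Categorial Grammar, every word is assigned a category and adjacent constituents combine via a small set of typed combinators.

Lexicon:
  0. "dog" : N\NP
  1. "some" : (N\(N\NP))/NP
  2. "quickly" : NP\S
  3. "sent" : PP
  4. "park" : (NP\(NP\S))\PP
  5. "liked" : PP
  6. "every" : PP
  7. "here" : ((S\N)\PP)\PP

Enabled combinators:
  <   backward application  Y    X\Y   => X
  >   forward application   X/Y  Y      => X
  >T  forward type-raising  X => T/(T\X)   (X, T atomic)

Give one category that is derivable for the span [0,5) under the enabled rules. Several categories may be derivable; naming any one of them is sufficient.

[0,8] S   <
  [0,5] N   <
    [0,1] "dog" : N\NP
    [1,5] N\(N\NP)   >
      [1,2] "some" : (N\(N\NP))/NP
      [2,5] NP   <
        [2,3] "quickly" : NP\S
        [3,5] NP\(NP\S)   <
          [3,4] "sent" : PP
          [4,5] "park" : (NP\(NP\S))\PP
  [5,8] S\N   <
    [5,6] "liked" : PP
    [6,8] (S\N)\PP   <
      [6,7] "every" : PP
      [7,8] "here" : ((S\N)\PP)\PP

N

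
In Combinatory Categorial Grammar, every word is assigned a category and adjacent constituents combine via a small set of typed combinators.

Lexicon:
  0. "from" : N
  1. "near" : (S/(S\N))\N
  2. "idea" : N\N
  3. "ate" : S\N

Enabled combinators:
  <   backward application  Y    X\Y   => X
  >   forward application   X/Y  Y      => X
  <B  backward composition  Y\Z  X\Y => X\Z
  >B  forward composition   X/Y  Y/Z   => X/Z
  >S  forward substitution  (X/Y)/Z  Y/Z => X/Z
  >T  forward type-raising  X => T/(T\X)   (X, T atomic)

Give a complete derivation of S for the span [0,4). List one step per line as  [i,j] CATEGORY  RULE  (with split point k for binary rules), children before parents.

[0,4] S   >
  [0,2] S/(S\N)   <
    [0,1] "from" : N
    [1,2] "near" : (S/(S\N))\N
  [2,4] S\N   <B
    [2,3] "idea" : N\N
    [3,4] "ate" : S\N

[0,1] N  lex  "from"
[1,2] (S/(S\N))\N  lex  "near"
[0,2] S/(S\N)  <  k=1
[2,3] N\N  lex  "idea"
[3,4] S\N  lex  "ate"
[2,4] S\N  <B  k=3
[0,4] S  >  k=2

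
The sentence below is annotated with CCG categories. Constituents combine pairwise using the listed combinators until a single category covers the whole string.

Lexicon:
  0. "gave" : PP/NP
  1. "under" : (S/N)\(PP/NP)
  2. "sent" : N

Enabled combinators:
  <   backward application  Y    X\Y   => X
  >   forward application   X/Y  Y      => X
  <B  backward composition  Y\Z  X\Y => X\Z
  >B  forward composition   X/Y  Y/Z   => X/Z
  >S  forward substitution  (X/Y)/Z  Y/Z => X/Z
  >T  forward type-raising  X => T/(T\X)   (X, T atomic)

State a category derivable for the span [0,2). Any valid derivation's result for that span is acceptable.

[0,3] S   >
  [0,2] S/N   <
    [0,1] "gave" : PP/NP
    [1,2] "under" : (S/N)\(PP/NP)
  [2,3] "sent" : N

S/N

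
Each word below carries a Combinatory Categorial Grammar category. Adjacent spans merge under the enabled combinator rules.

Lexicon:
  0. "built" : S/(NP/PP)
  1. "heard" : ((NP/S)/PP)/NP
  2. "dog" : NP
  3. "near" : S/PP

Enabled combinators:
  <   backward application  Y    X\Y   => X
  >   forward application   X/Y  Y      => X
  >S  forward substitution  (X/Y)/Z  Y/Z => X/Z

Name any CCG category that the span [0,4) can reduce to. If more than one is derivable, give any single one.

[0,4] S   >
  [0,1] "built" : S/(NP/PP)
  [1,4] NP/PP   >S
    [1,3] (NP/S)/PP   >
      [1,2] "heard" : ((NP/S)/PP)/NP
      [2,3] "dog" : NP
    [3,4] "near" : S/PP

S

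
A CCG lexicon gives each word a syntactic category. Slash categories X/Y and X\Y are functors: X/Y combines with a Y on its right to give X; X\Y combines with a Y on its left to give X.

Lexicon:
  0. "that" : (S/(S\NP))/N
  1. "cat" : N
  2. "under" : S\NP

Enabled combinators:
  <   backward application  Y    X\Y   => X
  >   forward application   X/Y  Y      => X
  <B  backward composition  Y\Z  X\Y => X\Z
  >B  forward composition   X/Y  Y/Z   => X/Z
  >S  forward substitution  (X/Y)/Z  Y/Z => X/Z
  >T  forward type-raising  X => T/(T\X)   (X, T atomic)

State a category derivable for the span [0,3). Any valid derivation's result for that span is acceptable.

S

[0,3] S   >
  [0,2] S/(S\NP)   >
    [0,1] "that" : (S/(S\NP))/N
    [1,2] "cat" : N
  [2,3] "under" : S\NP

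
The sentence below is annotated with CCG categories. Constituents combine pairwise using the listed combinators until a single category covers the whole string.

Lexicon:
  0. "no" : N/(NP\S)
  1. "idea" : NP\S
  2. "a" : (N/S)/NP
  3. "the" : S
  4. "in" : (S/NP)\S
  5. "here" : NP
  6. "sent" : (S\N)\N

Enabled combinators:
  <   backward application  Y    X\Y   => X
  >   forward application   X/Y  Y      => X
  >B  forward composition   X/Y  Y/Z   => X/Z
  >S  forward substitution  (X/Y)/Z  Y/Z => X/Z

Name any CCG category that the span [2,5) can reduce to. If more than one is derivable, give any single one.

N/NP

[0,7] S   <
  [0,2] N   >
    [0,1] "no" : N/(NP\S)
    [1,2] "idea" : NP\S
  [2,7] S\N   <
    [2,6] N   >
      [2,5] N/NP   >S
        [2,3] "a" : (N/S)/NP
        [3,5] S/NP   <
          [3,4] "the" : S
          [4,5] "in" : (S/NP)\S
      [5,6] "here" : NP
    [6,7] "sent" : (S\N)\N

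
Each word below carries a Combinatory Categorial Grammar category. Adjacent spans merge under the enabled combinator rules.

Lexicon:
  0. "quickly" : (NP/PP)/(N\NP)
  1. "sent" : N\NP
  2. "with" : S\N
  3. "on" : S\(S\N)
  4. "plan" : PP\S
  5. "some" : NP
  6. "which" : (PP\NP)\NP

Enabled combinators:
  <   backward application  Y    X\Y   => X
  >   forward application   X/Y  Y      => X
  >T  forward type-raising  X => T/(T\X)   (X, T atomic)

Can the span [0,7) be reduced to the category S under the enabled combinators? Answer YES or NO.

NO

(NP/PP)/(N\NP) N\NP S\N S\(S\N) PP\S NP (PP\NP)\NP
CKY chart[0,7] = {N/(N\PP), NP/(NP\PP), PP, PP/(PP\PP), S/(S\PP)}; S ∉ chart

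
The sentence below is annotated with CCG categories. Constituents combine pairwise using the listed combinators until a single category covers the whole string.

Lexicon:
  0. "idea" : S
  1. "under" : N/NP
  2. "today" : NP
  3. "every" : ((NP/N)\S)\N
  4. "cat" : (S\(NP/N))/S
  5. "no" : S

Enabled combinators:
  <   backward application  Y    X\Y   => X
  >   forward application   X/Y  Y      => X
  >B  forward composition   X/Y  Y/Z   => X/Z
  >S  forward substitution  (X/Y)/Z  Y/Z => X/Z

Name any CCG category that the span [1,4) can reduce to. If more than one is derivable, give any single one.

[0,6] S   <
  [0,4] NP/N   <
    [0,1] "idea" : S
    [1,4] (NP/N)\S   <
      [1,3] N   >
        [1,2] "under" : N/NP
        [2,3] "today" : NP
      [3,4] "every" : ((NP/N)\S)\N
  [4,6] S\(NP/N)   >
    [4,5] "cat" : (S\(NP/N))/S
    [5,6] "no" : S

(NP/N)\S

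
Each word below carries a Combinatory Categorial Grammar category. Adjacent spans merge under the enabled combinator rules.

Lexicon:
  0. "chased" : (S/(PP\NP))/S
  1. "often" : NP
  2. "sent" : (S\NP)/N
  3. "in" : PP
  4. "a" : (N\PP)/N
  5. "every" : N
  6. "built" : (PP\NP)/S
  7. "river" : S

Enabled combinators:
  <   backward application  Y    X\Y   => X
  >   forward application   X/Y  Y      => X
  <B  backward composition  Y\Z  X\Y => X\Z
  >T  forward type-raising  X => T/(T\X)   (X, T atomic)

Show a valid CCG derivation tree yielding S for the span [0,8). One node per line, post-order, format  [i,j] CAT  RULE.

[0,8] S   >
  [0,6] S/(PP\NP)   >
    [0,1] "chased" : (S/(PP\NP))/S
    [1,6] S   <
      [1,2] "often" : NP
      [2,6] S\NP   >
        [2,3] "sent" : (S\NP)/N
        [3,6] N   <
          [3,4] "in" : PP
          [4,6] N\PP   >
            [4,5] "a" : (N\PP)/N
            [5,6] "every" : N
  [6,8] PP\NP   >
    [6,7] "built" : (PP\NP)/S
    [7,8] "river" : S

[0,1] (S/(PP\NP))/S  lex  "chased"
[1,2] NP  lex  "often"
[2,3] (S\NP)/N  lex  "sent"
[3,4] PP  lex  "in"
[4,5] (N\PP)/N  lex  "a"
[5,6] N  lex  "every"
[4,6] N\PP  >  k=5
[3,6] N  <  k=4
[2,6] S\NP  >  k=3
[1,6] S  <  k=2
[0,6] S/(PP\NP)  >  k=1
[6,7] (PP\NP)/S  lex  "built"
[7,8] S  lex  "river"
[6,8] PP\NP  >  k=7
[0,8] S  >  k=6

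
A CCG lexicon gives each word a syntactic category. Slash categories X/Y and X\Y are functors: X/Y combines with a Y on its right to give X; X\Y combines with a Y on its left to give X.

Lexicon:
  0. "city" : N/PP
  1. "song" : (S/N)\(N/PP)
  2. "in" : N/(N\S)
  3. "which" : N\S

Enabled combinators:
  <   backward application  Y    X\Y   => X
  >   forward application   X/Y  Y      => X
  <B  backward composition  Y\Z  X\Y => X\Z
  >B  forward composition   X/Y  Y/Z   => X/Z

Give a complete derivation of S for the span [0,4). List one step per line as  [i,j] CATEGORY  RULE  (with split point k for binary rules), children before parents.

[0,4] S   >
  [0,2] S/N   <
    [0,1] "city" : N/PP
    [1,2] "song" : (S/N)\(N/PP)
  [2,4] N   >
    [2,3] "in" : N/(N\S)
    [3,4] "which" : N\S

[0,1] N/PP  lex  "city"
[1,2] (S/N)\(N/PP)  lex  "song"
[0,2] S/N  <  k=1
[2,3] N/(N\S)  lex  "in"
[3,4] N\S  lex  "which"
[2,4] N  >  k=3
[0,4] S  >  k=2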